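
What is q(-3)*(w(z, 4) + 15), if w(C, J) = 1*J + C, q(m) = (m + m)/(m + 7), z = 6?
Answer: -75/2 ≈ -37.500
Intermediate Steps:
q(m) = 2*m/(7 + m) (q(m) = (2*m)/(7 + m) = 2*m/(7 + m))
w(C, J) = C + J (w(C, J) = J + C = C + J)
q(-3)*(w(z, 4) + 15) = (2*(-3)/(7 - 3))*((6 + 4) + 15) = (2*(-3)/4)*(10 + 15) = (2*(-3)*(1/4))*25 = -3/2*25 = -75/2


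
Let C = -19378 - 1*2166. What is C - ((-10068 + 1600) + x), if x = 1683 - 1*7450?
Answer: -7309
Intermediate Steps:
x = -5767 (x = 1683 - 7450 = -5767)
C = -21544 (C = -19378 - 2166 = -21544)
C - ((-10068 + 1600) + x) = -21544 - ((-10068 + 1600) - 5767) = -21544 - (-8468 - 5767) = -21544 - 1*(-14235) = -21544 + 14235 = -7309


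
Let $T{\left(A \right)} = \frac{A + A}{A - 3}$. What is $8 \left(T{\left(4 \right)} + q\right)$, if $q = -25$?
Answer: $-136$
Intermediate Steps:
$T{\left(A \right)} = \frac{2 A}{-3 + A}$
$8 \left(T{\left(4 \right)} + q\right) = 8 \left(2 \cdot 4 \frac{1}{-3 + 4} - 25\right) = 8 \left(2 \cdot 4 \cdot 1^{-1} - 25\right) = 8 \left(2 \cdot 4 \cdot 1 - 25\right) = 8 \left(8 - 25\right) = 8 \left(-17\right) = -136$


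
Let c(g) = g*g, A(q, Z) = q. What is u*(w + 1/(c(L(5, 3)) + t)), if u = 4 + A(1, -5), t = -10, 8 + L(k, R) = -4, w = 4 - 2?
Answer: 1345/134 ≈ 10.037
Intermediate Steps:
w = 2
L(k, R) = -12 (L(k, R) = -8 - 4 = -12)
c(g) = g**2
u = 5 (u = 4 + 1 = 5)
u*(w + 1/(c(L(5, 3)) + t)) = 5*(2 + 1/((-12)**2 - 10)) = 5*(2 + 1/(144 - 10)) = 5*(2 + 1/134) = 5*(269/134) = 1345/134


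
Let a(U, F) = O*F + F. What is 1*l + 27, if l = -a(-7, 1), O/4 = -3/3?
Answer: 30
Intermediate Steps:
O = -4 (O = 4*(-3/3) = 4*(-3*1/3) = 4*(-1) = -4)
a(U, F) = -3*F (a(U, F) = -4*F + F = -3*F)
l = 3 (l = -(-3) = -1*(-3) = 3)
1*l + 27 = 1*3 + 27 = 3 + 27 = 30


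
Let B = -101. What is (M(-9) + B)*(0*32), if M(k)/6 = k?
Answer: 0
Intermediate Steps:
M(k) = 6*k
(M(-9) + B)*(0*32) = (6*(-9) - 101)*(0*32) = (-54 - 101)*0 = -155*0 = 0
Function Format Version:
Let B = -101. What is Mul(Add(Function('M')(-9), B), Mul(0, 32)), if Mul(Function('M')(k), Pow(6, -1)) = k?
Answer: 0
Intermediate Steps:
Function('M')(k) = Mul(6, k)
Mul(Add(Function('M')(-9), B), Mul(0, 32)) = Mul(Add(Mul(6, -9), -101), Mul(0, 32)) = Mul(Add(-54, -101), 0) = Mul(-155, 0) = 0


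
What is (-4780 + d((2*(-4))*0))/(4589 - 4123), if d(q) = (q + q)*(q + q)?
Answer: -2390/233 ≈ -10.258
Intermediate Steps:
d(q) = 4*q² (d(q) = (2*q)*(2*q) = 4*q²)
(-4780 + d((2*(-4))*0))/(4589 - 4123) = (-4780 + 4*((2*(-4))*0)²)/(4589 - 4123) = (-4780 + 4*(-8*0)²)/466 = (-4780 + 4*0²)*(1/466) = (-4780 + 4*0)*(1/466) = (-4780 + 0)*(1/466) = -4780*1/466 = -2390/233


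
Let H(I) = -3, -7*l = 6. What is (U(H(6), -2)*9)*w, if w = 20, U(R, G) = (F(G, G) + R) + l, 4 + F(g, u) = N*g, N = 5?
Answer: -22500/7 ≈ -3214.3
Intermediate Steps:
F(g, u) = -4 + 5*g
l = -6/7 (l = -⅐*6 = -6/7 ≈ -0.85714)
U(R, G) = -34/7 + R + 5*G (U(R, G) = ((-4 + 5*G) + R) - 6/7 = (-4 + R + 5*G) - 6/7 = -34/7 + R + 5*G)
(U(H(6), -2)*9)*w = ((-34/7 - 3 + 5*(-2))*9)*20 = ((-34/7 - 3 - 10)*9)*20 = -125/7*9*20 = -1125/7*20 = -22500/7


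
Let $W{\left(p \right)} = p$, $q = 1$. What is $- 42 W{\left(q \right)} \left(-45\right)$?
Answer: $1890$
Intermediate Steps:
$- 42 W{\left(q \right)} \left(-45\right) = \left(-42\right) 1 \left(-45\right) = \left(-42\right) \left(-45\right) = 1890$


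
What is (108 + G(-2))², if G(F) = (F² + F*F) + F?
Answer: 12996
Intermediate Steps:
G(F) = F + 2*F² (G(F) = (F² + F²) + F = 2*F² + F = F + 2*F²)
(108 + G(-2))² = (108 - 2*(1 + 2*(-2)))² = (108 - 2*(1 - 4))² = (108 - 2*(-3))² = (108 + 6)² = 114² = 12996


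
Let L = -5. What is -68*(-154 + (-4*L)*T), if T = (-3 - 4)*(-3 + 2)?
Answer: 952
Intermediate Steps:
T = 7 (T = -7*(-1) = 7)
-68*(-154 + (-4*L)*T) = -68*(-154 - 4*(-5)*7) = -68*(-154 + 20*7) = -68*(-154 + 140) = -68*(-14) = 952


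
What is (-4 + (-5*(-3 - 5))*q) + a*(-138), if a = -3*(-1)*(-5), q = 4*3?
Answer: 2546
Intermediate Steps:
q = 12
a = -15 (a = 3*(-5) = -15)
(-4 + (-5*(-3 - 5))*q) + a*(-138) = (-4 - 5*(-3 - 5)*12) - 15*(-138) = (-4 - 5*(-8)*12) + 2070 = (-4 + 40*12) + 2070 = (-4 + 480) + 2070 = 476 + 2070 = 2546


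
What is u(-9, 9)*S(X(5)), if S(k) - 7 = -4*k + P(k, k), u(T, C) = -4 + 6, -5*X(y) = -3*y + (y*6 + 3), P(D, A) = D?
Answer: 178/5 ≈ 35.600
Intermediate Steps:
X(y) = -⅗ - 3*y/5 (X(y) = -(-3*y + (y*6 + 3))/5 = -(-3*y + (6*y + 3))/5 = -(-3*y + (3 + 6*y))/5 = -(3 + 3*y)/5 = -⅗ - 3*y/5)
u(T, C) = 2
S(k) = 7 - 3*k (S(k) = 7 + (-4*k + k) = 7 - 3*k)
u(-9, 9)*S(X(5)) = 2*(7 - 3*(-⅗ - ⅗*5)) = 2*(7 - 3*(-⅗ - 3)) = 2*(7 - 3*(-18/5)) = 2*(7 + 54/5) = 2*(89/5) = 178/5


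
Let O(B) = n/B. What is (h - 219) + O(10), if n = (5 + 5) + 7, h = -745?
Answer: -9623/10 ≈ -962.30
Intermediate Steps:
n = 17 (n = 10 + 7 = 17)
O(B) = 17/B
(h - 219) + O(10) = (-745 - 219) + 17/10 = -964 + 17*(⅒) = -964 + 17/10 = -9623/10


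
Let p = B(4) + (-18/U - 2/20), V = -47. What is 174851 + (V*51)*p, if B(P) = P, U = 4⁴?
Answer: 106029593/640 ≈ 1.6567e+5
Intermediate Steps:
U = 256
p = 2451/640 (p = 4 + (-18/256 - 2/20) = 4 + (-18*1/256 - 2*1/20) = 4 + (-9/128 - ⅒) = 4 - 109/640 = 2451/640 ≈ 3.8297)
174851 + (V*51)*p = 174851 - 47*51*(2451/640) = 174851 - 2397*2451/640 = 174851 - 5875047/640 = 106029593/640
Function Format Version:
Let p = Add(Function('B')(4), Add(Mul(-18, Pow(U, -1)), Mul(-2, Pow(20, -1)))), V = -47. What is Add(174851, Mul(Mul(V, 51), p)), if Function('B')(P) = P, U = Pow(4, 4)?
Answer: Rational(106029593, 640) ≈ 1.6567e+5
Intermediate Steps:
U = 256
p = Rational(2451, 640) (p = Add(4, Add(Mul(-18, Pow(256, -1)), Mul(-2, Pow(20, -1)))) = Add(4, Add(Mul(-18, Rational(1, 256)), Mul(-2, Rational(1, 20)))) = Add(4, Add(Rational(-9, 128), Rational(-1, 10))) = Add(4, Rational(-109, 640)) = Rational(2451, 640) ≈ 3.8297)
Add(174851, Mul(Mul(V, 51), p)) = Add(174851, Mul(Mul(-47, 51), Rational(2451, 640))) = Add(174851, Mul(-2397, Rational(2451, 640))) = Add(174851, Rational(-5875047, 640)) = Rational(106029593, 640)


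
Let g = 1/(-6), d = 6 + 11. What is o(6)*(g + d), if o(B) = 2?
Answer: 101/3 ≈ 33.667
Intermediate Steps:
d = 17
g = -⅙ ≈ -0.16667
o(6)*(g + d) = 2*(-⅙ + 17) = 2*(101/6) = 101/3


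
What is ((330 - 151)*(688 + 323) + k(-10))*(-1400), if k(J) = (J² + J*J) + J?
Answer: -253622600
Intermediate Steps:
k(J) = J + 2*J² (k(J) = (J² + J²) + J = 2*J² + J = J + 2*J²)
((330 - 151)*(688 + 323) + k(-10))*(-1400) = ((330 - 151)*(688 + 323) - 10*(1 + 2*(-10)))*(-1400) = (179*1011 - 10*(1 - 20))*(-1400) = (180969 - 10*(-19))*(-1400) = (180969 + 190)*(-1400) = 181159*(-1400) = -253622600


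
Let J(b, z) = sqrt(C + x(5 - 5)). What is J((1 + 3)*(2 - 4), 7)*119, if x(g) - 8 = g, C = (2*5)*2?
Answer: 238*sqrt(7) ≈ 629.69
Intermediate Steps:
C = 20 (C = 10*2 = 20)
x(g) = 8 + g
J(b, z) = 2*sqrt(7) (J(b, z) = sqrt(20 + (8 + (5 - 5))) = sqrt(20 + (8 + 0)) = sqrt(20 + 8) = sqrt(28) = 2*sqrt(7))
J((1 + 3)*(2 - 4), 7)*119 = (2*sqrt(7))*119 = 238*sqrt(7)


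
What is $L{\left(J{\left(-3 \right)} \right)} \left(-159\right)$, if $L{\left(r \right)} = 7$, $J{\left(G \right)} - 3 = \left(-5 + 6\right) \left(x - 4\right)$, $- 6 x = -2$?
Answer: $-1113$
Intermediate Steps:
$x = \frac{1}{3}$ ($x = \left(- \frac{1}{6}\right) \left(-2\right) = \frac{1}{3} \approx 0.33333$)
$J{\left(G \right)} = - \frac{2}{3}$ ($J{\left(G \right)} = 3 + \left(-5 + 6\right) \left(\frac{1}{3} - 4\right) = 3 + 1 \left(- \frac{11}{3}\right) = 3 - \frac{11}{3} = - \frac{2}{3}$)
$L{\left(J{\left(-3 \right)} \right)} \left(-159\right) = 7 \left(-159\right) = -1113$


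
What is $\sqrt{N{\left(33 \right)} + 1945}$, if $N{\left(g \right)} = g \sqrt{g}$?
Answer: $\sqrt{1945 + 33 \sqrt{33}} \approx 46.201$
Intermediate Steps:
$N{\left(g \right)} = g^{\frac{3}{2}}$
$\sqrt{N{\left(33 \right)} + 1945} = \sqrt{33^{\frac{3}{2}} + 1945} = \sqrt{33 \sqrt{33} + 1945} = \sqrt{1945 + 33 \sqrt{33}}$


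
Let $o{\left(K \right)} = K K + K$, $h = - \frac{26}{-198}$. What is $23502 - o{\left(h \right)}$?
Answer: $\frac{230341646}{9801} \approx 23502.0$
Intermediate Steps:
$h = \frac{13}{99}$ ($h = \left(-26\right) \left(- \frac{1}{198}\right) = \frac{13}{99} \approx 0.13131$)
$o{\left(K \right)} = K + K^{2}$ ($o{\left(K \right)} = K^{2} + K = K + K^{2}$)
$23502 - o{\left(h \right)} = 23502 - \frac{13 \left(1 + \frac{13}{99}\right)}{99} = 23502 - \frac{13}{99} \cdot \frac{112}{99} = 23502 - \frac{1456}{9801} = \frac{230341646}{9801}$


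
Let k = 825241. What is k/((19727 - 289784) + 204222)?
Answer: -825241/65835 ≈ -12.535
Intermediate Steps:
k/((19727 - 289784) + 204222) = 825241/((19727 - 289784) + 204222) = 825241/(-270057 + 204222) = 825241/(-65835) = 825241*(-1/65835) = -825241/65835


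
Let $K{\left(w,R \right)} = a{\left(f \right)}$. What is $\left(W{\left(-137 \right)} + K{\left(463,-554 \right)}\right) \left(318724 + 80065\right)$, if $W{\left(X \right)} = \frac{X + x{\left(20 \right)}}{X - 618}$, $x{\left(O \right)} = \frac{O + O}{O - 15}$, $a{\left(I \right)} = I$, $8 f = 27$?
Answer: $\frac{8540864013}{6040} \approx 1.4141 \cdot 10^{6}$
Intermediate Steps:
$f = \frac{27}{8}$ ($f = \frac{1}{8} \cdot 27 = \frac{27}{8} \approx 3.375$)
$x{\left(O \right)} = \frac{2 O}{-15 + O}$
$K{\left(w,R \right)} = \frac{27}{8}$
$W{\left(X \right)} = \frac{8 + X}{-618 + X}$ ($W{\left(X \right)} = \frac{X + 2 \cdot 20 \frac{1}{-15 + 20}}{X - 618} = \frac{X + 2 \cdot 20 \cdot \frac{1}{5}}{-618 + X} = \frac{X + 8}{-618 + X} = \frac{8 + X}{-618 + X}$)
$\left(W{\left(-137 \right)} + K{\left(463,-554 \right)}\right) \left(318724 + 80065\right) = \left(\frac{8 - 137}{-618 - 137} + \frac{27}{8}\right) \left(318724 + 80065\right) = \left(\frac{1}{-755} \left(-129\right) + \frac{27}{8}\right) 398789 = \left(\left(- \frac{1}{755}\right) \left(-129\right) + \frac{27}{8}\right) 398789 = \left(\frac{129}{755} + \frac{27}{8}\right) 398789 = \frac{21417}{6040} \cdot 398789 = \frac{8540864013}{6040}$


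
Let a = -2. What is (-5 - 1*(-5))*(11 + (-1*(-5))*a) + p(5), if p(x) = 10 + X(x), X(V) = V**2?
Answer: 35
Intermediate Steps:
p(x) = 10 + x**2
(-5 - 1*(-5))*(11 + (-1*(-5))*a) + p(5) = (-5 - 1*(-5))*(11 - 1*(-5)*(-2)) + (10 + 5**2) = (-5 + 5)*(11 + 5*(-2)) + (10 + 25) = 0*(11 - 10) + 35 = 0*1 + 35 = 0 + 35 = 35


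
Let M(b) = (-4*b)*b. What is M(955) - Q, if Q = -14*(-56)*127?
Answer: -3747668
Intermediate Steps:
M(b) = -4*b²
Q = 99568 (Q = 784*127 = 99568)
M(955) - Q = -4*955² - 1*99568 = -4*912025 - 99568 = -3648100 - 99568 = -3747668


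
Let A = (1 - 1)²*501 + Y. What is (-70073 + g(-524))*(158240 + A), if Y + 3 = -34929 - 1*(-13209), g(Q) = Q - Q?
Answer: -9566155741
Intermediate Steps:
g(Q) = 0
Y = -21723 (Y = -3 + (-34929 - 1*(-13209)) = -3 + (-34929 + 13209) = -3 - 21720 = -21723)
A = -21723 (A = (1 - 1)²*501 - 21723 = 0²*501 - 21723 = 0*501 - 21723 = 0 - 21723 = -21723)
(-70073 + g(-524))*(158240 + A) = (-70073 + 0)*(158240 - 21723) = -70073*136517 = -9566155741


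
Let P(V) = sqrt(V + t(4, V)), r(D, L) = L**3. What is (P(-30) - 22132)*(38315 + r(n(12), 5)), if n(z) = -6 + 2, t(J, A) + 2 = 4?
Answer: -850754080 + 76880*I*sqrt(7) ≈ -8.5075e+8 + 2.0341e+5*I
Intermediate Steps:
t(J, A) = 2 (t(J, A) = -2 + 4 = 2)
n(z) = -4
P(V) = sqrt(2 + V) (P(V) = sqrt(V + 2) = sqrt(2 + V))
(P(-30) - 22132)*(38315 + r(n(12), 5)) = (sqrt(2 - 30) - 22132)*(38315 + 5**3) = (sqrt(-28) - 22132)*(38315 + 125) = (2*I*sqrt(7) - 22132)*38440 = (-22132 + 2*I*sqrt(7))*38440 = -850754080 + 76880*I*sqrt(7)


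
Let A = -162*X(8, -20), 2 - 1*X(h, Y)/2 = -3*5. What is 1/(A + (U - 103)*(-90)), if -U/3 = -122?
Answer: -1/29178 ≈ -3.4272e-5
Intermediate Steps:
U = 366 (U = -3*(-122) = 366)
X(h, Y) = 34 (X(h, Y) = 4 - (-6)*5 = 4 - 2*(-15) = 4 + 30 = 34)
A = -5508 (A = -162*34 = -5508)
1/(A + (U - 103)*(-90)) = 1/(-5508 + (366 - 103)*(-90)) = 1/(-5508 + 263*(-90)) = 1/(-5508 - 23670) = 1/(-29178) = -1/29178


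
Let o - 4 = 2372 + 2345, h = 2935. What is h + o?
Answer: 7656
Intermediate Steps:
o = 4721 (o = 4 + (2372 + 2345) = 4 + 4717 = 4721)
h + o = 2935 + 4721 = 7656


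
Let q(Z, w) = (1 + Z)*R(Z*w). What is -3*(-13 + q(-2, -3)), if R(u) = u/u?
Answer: 42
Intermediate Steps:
R(u) = 1
q(Z, w) = 1 + Z (q(Z, w) = (1 + Z)*1 = 1 + Z)
-3*(-13 + q(-2, -3)) = -3*(-13 + (1 - 2)) = -3*(-13 - 1) = -3*(-14) = 42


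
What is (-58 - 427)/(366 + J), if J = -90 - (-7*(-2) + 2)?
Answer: -97/52 ≈ -1.8654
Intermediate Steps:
J = -106 (J = -90 - (14 + 2) = -90 - 1*16 = -90 - 16 = -106)
(-58 - 427)/(366 + J) = (-58 - 427)/(366 - 106) = -485/260 = -485*1/260 = -97/52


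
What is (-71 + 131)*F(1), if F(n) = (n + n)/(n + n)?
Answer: 60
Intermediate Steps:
F(n) = 1 (F(n) = (2*n)/((2*n)) = (2*n)*(1/(2*n)) = 1)
(-71 + 131)*F(1) = (-71 + 131)*1 = 60*1 = 60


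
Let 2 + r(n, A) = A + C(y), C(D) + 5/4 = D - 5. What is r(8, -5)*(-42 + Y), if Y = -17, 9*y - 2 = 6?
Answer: 26255/36 ≈ 729.31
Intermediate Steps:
y = 8/9 (y = 2/9 + (1/9)*6 = 2/9 + 2/3 = 8/9 ≈ 0.88889)
C(D) = -25/4 + D (C(D) = -5/4 + (D - 5) = -5/4 + (-5 + D) = -25/4 + D)
r(n, A) = -265/36 + A (r(n, A) = -2 + (A + (-25/4 + 8/9)) = -2 + (A - 193/36) = -2 + (-193/36 + A) = -265/36 + A)
r(8, -5)*(-42 + Y) = (-265/36 - 5)*(-42 - 17) = -445/36*(-59) = 26255/36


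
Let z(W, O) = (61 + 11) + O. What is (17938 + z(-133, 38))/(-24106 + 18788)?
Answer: -9024/2659 ≈ -3.3938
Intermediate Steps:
z(W, O) = 72 + O
(17938 + z(-133, 38))/(-24106 + 18788) = (17938 + (72 + 38))/(-24106 + 18788) = (17938 + 110)/(-5318) = 18048*(-1/5318) = -9024/2659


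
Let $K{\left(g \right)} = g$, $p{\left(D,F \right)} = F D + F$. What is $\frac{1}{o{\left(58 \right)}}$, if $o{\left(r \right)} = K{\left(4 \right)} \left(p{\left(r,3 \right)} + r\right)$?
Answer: $\frac{1}{940} \approx 0.0010638$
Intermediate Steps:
$p{\left(D,F \right)} = F + D F$ ($p{\left(D,F \right)} = D F + F = F + D F$)
$o{\left(r \right)} = 12 + 16 r$ ($o{\left(r \right)} = 4 \left(3 \left(1 + r\right) + r\right) = 4 \left(\left(3 + 3 r\right) + r\right) = 4 \left(3 + 4 r\right) = 12 + 16 r$)
$\frac{1}{o{\left(58 \right)}} = \frac{1}{12 + 16 \cdot 58} = \frac{1}{12 + 928} = \frac{1}{940}$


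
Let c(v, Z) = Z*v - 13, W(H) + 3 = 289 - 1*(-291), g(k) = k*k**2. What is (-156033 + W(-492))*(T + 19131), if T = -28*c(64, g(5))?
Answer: 31791529280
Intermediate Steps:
g(k) = k**3
W(H) = 577 (W(H) = -3 + (289 - 1*(-291)) = -3 + (289 + 291) = -3 + 580 = 577)
c(v, Z) = -13 + Z*v
T = -223636 (T = -28*(-13 + 5**3*64) = -28*(-13 + 125*64) = -28*(-13 + 8000) = -28*7987 = -223636)
(-156033 + W(-492))*(T + 19131) = (-156033 + 577)*(-223636 + 19131) = -155456*(-204505) = 31791529280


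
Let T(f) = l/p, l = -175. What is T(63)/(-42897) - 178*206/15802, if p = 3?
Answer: -2358038119/1016787591 ≈ -2.3191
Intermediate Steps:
T(f) = -175/3
T(63)/(-42897) - 178*206/15802 = -175/3/(-42897) - 178*206/15802 = -175/3*(-1/42897) - 36668*1/15802 = 175/128691 - 18334/7901 = -2358038119/1016787591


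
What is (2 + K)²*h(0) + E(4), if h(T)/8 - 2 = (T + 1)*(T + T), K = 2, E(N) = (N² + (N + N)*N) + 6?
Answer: 310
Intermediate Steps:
E(N) = 6 + 3*N² (E(N) = (N² + (2*N)*N) + 6 = (N² + 2*N²) + 6 = 3*N² + 6 = 6 + 3*N²)
h(T) = 16 + 16*T*(1 + T) (h(T) = 16 + 8*((T + 1)*(T + T)) = 16 + 8*((1 + T)*(2*T)) = 16 + 8*(2*T*(1 + T)) = 16 + 16*T*(1 + T))
(2 + K)²*h(0) + E(4) = (2 + 2)²*(16 + 16*0 + 16*0²) + (6 + 3*4²) = 4²*(16 + 0 + 16*0) + (6 + 3*16) = 16*(16 + 0 + 0) + (6 + 48) = 16*16 + 54 = 256 + 54 = 310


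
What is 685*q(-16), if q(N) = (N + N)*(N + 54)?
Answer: -832960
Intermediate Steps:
q(N) = 2*N*(54 + N) (q(N) = (2*N)*(54 + N) = 2*N*(54 + N))
685*q(-16) = 685*(2*(-16)*(54 - 16)) = 685*(2*(-16)*38) = 685*(-1216) = -832960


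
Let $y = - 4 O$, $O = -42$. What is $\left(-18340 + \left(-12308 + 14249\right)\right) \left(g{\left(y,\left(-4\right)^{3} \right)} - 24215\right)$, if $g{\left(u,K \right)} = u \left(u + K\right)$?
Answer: $110578457$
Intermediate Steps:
$y = 168$ ($y = \left(-4\right) \left(-42\right) = 168$)
$g{\left(u,K \right)} = u \left(K + u\right)$
$\left(-18340 + \left(-12308 + 14249\right)\right) \left(g{\left(y,\left(-4\right)^{3} \right)} - 24215\right) = \left(-18340 + \left(-12308 + 14249\right)\right) \left(168 \left(\left(-4\right)^{3} + 168\right) - 24215\right) = \left(-18340 + 1941\right) \left(168 \left(-64 + 168\right) - 24215\right) = - 16399 \left(168 \cdot 104 - 24215\right) = - 16399 \left(17472 - 24215\right) = \left(-16399\right) \left(-6743\right) = 110578457$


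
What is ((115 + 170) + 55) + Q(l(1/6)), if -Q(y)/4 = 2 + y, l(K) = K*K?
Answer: 2987/9 ≈ 331.89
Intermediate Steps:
l(K) = K**2
Q(y) = -8 - 4*y (Q(y) = -4*(2 + y) = -8 - 4*y)
((115 + 170) + 55) + Q(l(1/6)) = ((115 + 170) + 55) + (-8 - 4*(1/6)**2) = (285 + 55) + (-8 - 4*(1/6)**2) = 340 + (-8 - 4*1/36) = 340 + (-8 - 1/9) = 340 - 73/9 = 2987/9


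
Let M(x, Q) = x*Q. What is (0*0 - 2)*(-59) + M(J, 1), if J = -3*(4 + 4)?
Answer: 94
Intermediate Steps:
J = -24 (J = -3*8 = -24)
M(x, Q) = Q*x
(0*0 - 2)*(-59) + M(J, 1) = (0*0 - 2)*(-59) + 1*(-24) = (0 - 2)*(-59) - 24 = -2*(-59) - 24 = 118 - 24 = 94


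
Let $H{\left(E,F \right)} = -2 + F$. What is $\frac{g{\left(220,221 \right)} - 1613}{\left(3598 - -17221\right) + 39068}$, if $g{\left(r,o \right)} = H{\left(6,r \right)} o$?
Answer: $\frac{46565}{59887} \approx 0.77755$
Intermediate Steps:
$g{\left(r,o \right)} = o \left(-2 + r\right)$ ($g{\left(r,o \right)} = \left(-2 + r\right) o = o \left(-2 + r\right)$)
$\frac{g{\left(220,221 \right)} - 1613}{\left(3598 - -17221\right) + 39068} = \frac{221 \left(-2 + 220\right) - 1613}{\left(3598 - -17221\right) + 39068} = \frac{221 \cdot 218 - 1613}{\left(3598 + 17221\right) + 39068} = \frac{48178 - 1613}{20819 + 39068} = \frac{46565}{59887}$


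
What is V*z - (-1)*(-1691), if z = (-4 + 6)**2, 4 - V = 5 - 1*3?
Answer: -1683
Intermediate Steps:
V = 2 (V = 4 - (5 - 1*3) = 4 - (5 - 3) = 4 - 1*2 = 4 - 2 = 2)
z = 4 (z = 2**2 = 4)
V*z - (-1)*(-1691) = 2*4 - (-1)*(-1691) = 8 - 1*1691 = 8 - 1691 = -1683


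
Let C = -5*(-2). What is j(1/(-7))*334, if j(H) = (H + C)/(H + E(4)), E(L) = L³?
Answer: 7682/149 ≈ 51.557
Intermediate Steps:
C = 10
j(H) = (10 + H)/(64 + H) (j(H) = (H + 10)/(H + 4³) = (10 + H)/(H + 64) = (10 + H)/(64 + H))
j(1/(-7))*334 = ((10 + 1/(-7))/(64 + 1/(-7)))*334 = ((10 + 1*(-⅐))/(64 + 1*(-⅐)))*334 = ((10 - ⅐)/(64 - ⅐))*334 = ((69/7)/(447/7))*334 = ((7/447)*(69/7))*334 = (23/149)*334 = 7682/149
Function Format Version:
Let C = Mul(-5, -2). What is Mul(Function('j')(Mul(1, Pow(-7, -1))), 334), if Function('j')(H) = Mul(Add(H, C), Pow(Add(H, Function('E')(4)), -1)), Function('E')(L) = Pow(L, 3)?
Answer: Rational(7682, 149) ≈ 51.557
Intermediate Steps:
C = 10
Function('j')(H) = Mul(Pow(Add(64, H), -1), Add(10, H)) (Function('j')(H) = Mul(Add(H, 10), Pow(Add(H, Pow(4, 3)), -1)) = Mul(Add(10, H), Pow(Add(H, 64), -1)) = Mul(Add(10, H), Pow(Add(64, H), -1)) = Mul(Pow(Add(64, H), -1), Add(10, H)))
Mul(Function('j')(Mul(1, Pow(-7, -1))), 334) = Mul(Mul(Pow(Add(64, Mul(1, Pow(-7, -1))), -1), Add(10, Mul(1, Pow(-7, -1)))), 334) = Mul(Mul(Pow(Add(64, Mul(1, Rational(-1, 7))), -1), Add(10, Mul(1, Rational(-1, 7)))), 334) = Mul(Mul(Pow(Add(64, Rational(-1, 7)), -1), Add(10, Rational(-1, 7))), 334) = Mul(Mul(Pow(Rational(447, 7), -1), Rational(69, 7)), 334) = Mul(Mul(Rational(7, 447), Rational(69, 7)), 334) = Mul(Rational(23, 149), 334) = Rational(7682, 149)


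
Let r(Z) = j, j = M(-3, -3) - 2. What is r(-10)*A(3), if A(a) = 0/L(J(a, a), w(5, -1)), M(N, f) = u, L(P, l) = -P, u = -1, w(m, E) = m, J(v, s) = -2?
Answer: 0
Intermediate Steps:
M(N, f) = -1
j = -3 (j = -1 - 2 = -3)
r(Z) = -3
A(a) = 0 (A(a) = 0/((-1*(-2))) = 0/2 = 0*(½) = 0)
r(-10)*A(3) = -3*0 = 0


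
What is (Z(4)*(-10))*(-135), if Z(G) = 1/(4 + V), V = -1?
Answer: 450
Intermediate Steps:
Z(G) = 1/3 (Z(G) = 1/(4 - 1) = 1/3)
(Z(4)*(-10))*(-135) = ((1/3)*(-10))*(-135) = -10/3*(-135) = 450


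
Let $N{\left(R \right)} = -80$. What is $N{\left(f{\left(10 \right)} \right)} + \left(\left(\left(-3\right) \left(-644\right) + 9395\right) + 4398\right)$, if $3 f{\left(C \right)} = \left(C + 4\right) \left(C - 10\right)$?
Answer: $15645$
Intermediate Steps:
$f{\left(C \right)} = \frac{\left(-10 + C\right) \left(4 + C\right)}{3}$ ($f{\left(C \right)} = \frac{\left(C + 4\right) \left(C - 10\right)}{3} = \frac{\left(4 + C\right) \left(-10 + C\right)}{3} = \frac{\left(-10 + C\right) \left(4 + C\right)}{3}$)
$N{\left(f{\left(10 \right)} \right)} + \left(\left(\left(-3\right) \left(-644\right) + 9395\right) + 4398\right) = -80 + \left(\left(\left(-3\right) \left(-644\right) + 9395\right) + 4398\right) = -80 + \left(\left(1932 + 9395\right) + 4398\right) = -80 + \left(11327 + 4398\right) = -80 + 15725 = 15645$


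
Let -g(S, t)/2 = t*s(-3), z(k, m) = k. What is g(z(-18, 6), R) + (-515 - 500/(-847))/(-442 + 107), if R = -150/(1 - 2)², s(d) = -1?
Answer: -16937559/56749 ≈ -298.46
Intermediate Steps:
R = -150 (R = -150/((-1)²) = -150/1 = -150*1 = -150)
g(S, t) = 2*t (g(S, t) = -2*t*(-1) = -(-2)*t = 2*t)
g(z(-18, 6), R) + (-515 - 500/(-847))/(-442 + 107) = 2*(-150) + (-515 - 500/(-847))/(-442 + 107) = -300 + (-515 - 500*(-1/847))/(-335) = -300 + (-515 + 500/847)*(-1/335) = -300 - 435705/847*(-1/335) = -300 + 87141/56749 = -16937559/56749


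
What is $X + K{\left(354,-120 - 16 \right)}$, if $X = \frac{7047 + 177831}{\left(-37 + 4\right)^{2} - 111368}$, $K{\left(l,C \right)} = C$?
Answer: $- \frac{15182822}{110279} \approx -137.68$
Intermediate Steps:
$X = - \frac{184878}{110279}$ ($X = \frac{184878}{\left(-33\right)^{2} - 111368} = \frac{184878}{1089 - 111368} = \frac{184878}{-110279} = 184878 \left(- \frac{1}{110279}\right) = - \frac{184878}{110279} \approx -1.6765$)
$X + K{\left(354,-120 - 16 \right)} = - \frac{184878}{110279} - 136 = - \frac{15182822}{110279}$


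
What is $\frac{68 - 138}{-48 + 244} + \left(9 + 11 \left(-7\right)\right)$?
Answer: $- \frac{957}{14} \approx -68.357$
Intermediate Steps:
$\frac{68 - 138}{-48 + 244} + \left(9 + 11 \left(-7\right)\right) = - \frac{70}{196} + \left(9 - 77\right) = \left(-70\right) \frac{1}{196} - 68 = - \frac{5}{14} - 68 = - \frac{957}{14}$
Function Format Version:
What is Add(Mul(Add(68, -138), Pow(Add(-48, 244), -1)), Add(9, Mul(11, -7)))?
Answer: Rational(-957, 14) ≈ -68.357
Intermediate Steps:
Add(Mul(Add(68, -138), Pow(Add(-48, 244), -1)), Add(9, Mul(11, -7))) = Add(Mul(-70, Pow(196, -1)), Add(9, -77)) = Add(Mul(-70, Rational(1, 196)), -68) = Add(Rational(-5, 14), -68) = Rational(-957, 14)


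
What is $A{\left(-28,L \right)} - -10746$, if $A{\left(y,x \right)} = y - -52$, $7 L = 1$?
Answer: $10770$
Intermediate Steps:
$L = \frac{1}{7}$ ($L = \frac{1}{7} \cdot 1 = \frac{1}{7} \approx 0.14286$)
$A{\left(y,x \right)} = 52 + y$ ($A{\left(y,x \right)} = y + 52 = 52 + y$)
$A{\left(-28,L \right)} - -10746 = \left(52 - 28\right) - -10746 = 24 + 10746 = 10770$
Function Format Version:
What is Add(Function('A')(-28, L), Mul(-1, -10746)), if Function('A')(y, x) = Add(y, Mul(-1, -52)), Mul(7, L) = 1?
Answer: 10770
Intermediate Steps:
L = Rational(1, 7) (L = Mul(Rational(1, 7), 1) = Rational(1, 7) ≈ 0.14286)
Function('A')(y, x) = Add(52, y) (Function('A')(y, x) = Add(y, 52) = Add(52, y))
Add(Function('A')(-28, L), Mul(-1, -10746)) = Add(Add(52, -28), Mul(-1, -10746)) = Add(24, 10746) = 10770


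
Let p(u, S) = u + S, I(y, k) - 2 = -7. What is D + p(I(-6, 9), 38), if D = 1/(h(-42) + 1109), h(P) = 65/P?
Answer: 1534971/46513 ≈ 33.001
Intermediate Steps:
I(y, k) = -5 (I(y, k) = 2 - 7 = -5)
p(u, S) = S + u
D = 42/46513 (D = 1/(65/(-42) + 1109) = 1/(65*(-1/42) + 1109) = 1/(-65/42 + 1109) = 1/(46513/42) = 42/46513 ≈ 0.00090297)
D + p(I(-6, 9), 38) = 42/46513 + (38 - 5) = 42/46513 + 33 = 1534971/46513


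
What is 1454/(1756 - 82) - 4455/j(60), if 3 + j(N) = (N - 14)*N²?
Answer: 38886728/46201563 ≈ 0.84168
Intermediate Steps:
j(N) = -3 + N²*(-14 + N) (j(N) = -3 + (N - 14)*N² = -3 + (-14 + N)*N² = -3 + N²*(-14 + N))
1454/(1756 - 82) - 4455/j(60) = 1454/(1756 - 82) - 4455/(-3 + 60³ - 14*60²) = 1454/1674 - 4455/(-3 + 216000 - 14*3600) = 1454*(1/1674) - 4455/(-3 + 216000 - 50400) = 727/837 - 4455/165597 = 727/837 - 4455*1/165597 = 727/837 - 1485/55199 = 38886728/46201563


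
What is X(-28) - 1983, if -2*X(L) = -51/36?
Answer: -47575/24 ≈ -1982.3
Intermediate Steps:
X(L) = 17/24 (X(L) = -(-51)/(2*36) = -½*(-17/12) = 17/24)
X(-28) - 1983 = 17/24 - 1983 = -47575/24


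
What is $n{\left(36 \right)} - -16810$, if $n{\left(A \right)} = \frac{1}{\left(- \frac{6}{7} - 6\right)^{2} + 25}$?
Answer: $\frac{59322539}{3529} \approx 16810.0$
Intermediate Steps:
$n{\left(A \right)} = \frac{49}{3529}$ ($n{\left(A \right)} = \frac{1}{\left(\left(-6\right) \frac{1}{7} - 6\right)^{2} + 25} = \frac{1}{\left(- \frac{6}{7} - 6\right)^{2} + 25} = \frac{1}{\left(- \frac{48}{7}\right)^{2} + 25} = \frac{1}{\frac{2304}{49} + 25} = \frac{1}{\frac{3529}{49}} = \frac{49}{3529}$)
$n{\left(36 \right)} - -16810 = \frac{49}{3529} - -16810 = \frac{49}{3529} + 16810 = \frac{59322539}{3529}$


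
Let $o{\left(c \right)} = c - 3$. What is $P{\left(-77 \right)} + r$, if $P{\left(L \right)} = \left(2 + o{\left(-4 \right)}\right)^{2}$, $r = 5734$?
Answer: $5759$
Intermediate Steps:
$o{\left(c \right)} = -3 + c$
$P{\left(L \right)} = 25$ ($P{\left(L \right)} = \left(2 - 7\right)^{2} = \left(-5\right)^{2} = 25$)
$P{\left(-77 \right)} + r = 25 + 5734 = 5759$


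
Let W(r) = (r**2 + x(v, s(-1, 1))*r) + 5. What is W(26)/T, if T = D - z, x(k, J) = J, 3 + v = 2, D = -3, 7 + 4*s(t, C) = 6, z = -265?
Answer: 1349/524 ≈ 2.5744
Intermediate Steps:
s(t, C) = -1/4 (s(t, C) = -7/4 + (1/4)*6 = -7/4 + 3/2 = -1/4)
v = -1 (v = -3 + 2 = -1)
W(r) = 5 + r**2 - r/4 (W(r) = (r**2 - r/4) + 5 = 5 + r**2 - r/4)
T = 262 (T = -3 - 1*(-265) = -3 + 265 = 262)
W(26)/T = (5 + 26**2 - 1/4*26)/262 = (5 + 676 - 13/2)*(1/262) = (1349/2)*(1/262) = 1349/524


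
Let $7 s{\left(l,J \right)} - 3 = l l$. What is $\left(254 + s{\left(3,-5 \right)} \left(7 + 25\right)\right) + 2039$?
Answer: $\frac{16435}{7} \approx 2347.9$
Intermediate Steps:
$s{\left(l,J \right)} = \frac{3}{7} + \frac{l^{2}}{7}$ ($s{\left(l,J \right)} = \frac{3}{7} + \frac{l l}{7} = \frac{3}{7} + \frac{l^{2}}{7}$)
$\left(254 + s{\left(3,-5 \right)} \left(7 + 25\right)\right) + 2039 = \left(254 + \left(\frac{3}{7} + \frac{3^{2}}{7}\right) \left(7 + 25\right)\right) + 2039 = \left(254 + \left(\frac{3}{7} + \frac{1}{7} \cdot 9\right) 32\right) + 2039 = \left(254 + \left(\frac{3}{7} + \frac{9}{7}\right) 32\right) + 2039 = \left(254 + \frac{12}{7} \cdot 32\right) + 2039 = \left(254 + \frac{384}{7}\right) + 2039 = \frac{2162}{7} + 2039 = \frac{16435}{7}$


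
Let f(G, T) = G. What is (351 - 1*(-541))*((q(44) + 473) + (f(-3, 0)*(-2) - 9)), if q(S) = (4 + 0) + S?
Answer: 462056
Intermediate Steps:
q(S) = 4 + S
(351 - 1*(-541))*((q(44) + 473) + (f(-3, 0)*(-2) - 9)) = (351 - 1*(-541))*(((4 + 44) + 473) + (-3*(-2) - 9)) = (351 + 541)*((48 + 473) + (6 - 9)) = 892*(521 - 3) = 892*518 = 462056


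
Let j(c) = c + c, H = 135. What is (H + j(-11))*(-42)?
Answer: -4746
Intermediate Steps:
j(c) = 2*c
(H + j(-11))*(-42) = (135 + 2*(-11))*(-42) = (135 - 22)*(-42) = 113*(-42) = -4746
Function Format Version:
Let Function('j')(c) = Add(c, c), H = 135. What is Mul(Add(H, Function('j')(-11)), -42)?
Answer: -4746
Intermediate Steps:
Function('j')(c) = Mul(2, c)
Mul(Add(H, Function('j')(-11)), -42) = Mul(Add(135, Mul(2, -11)), -42) = Mul(Add(135, -22), -42) = Mul(113, -42) = -4746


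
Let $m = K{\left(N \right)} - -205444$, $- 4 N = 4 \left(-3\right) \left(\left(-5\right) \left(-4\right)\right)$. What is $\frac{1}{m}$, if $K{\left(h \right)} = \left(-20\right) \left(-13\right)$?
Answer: $\frac{1}{205704} \approx 4.8614 \cdot 10^{-6}$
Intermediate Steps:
$N = 60$ ($N = - \frac{4 \left(-3\right) \left(\left(-5\right) \left(-4\right)\right)}{4} = - \frac{\left(-12\right) 20}{4} = \left(- \frac{1}{4}\right) \left(-240\right) = 60$)
$K{\left(h \right)} = 260$
$m = 205704$ ($m = 260 - -205444 = 260 + 205444 = 205704$)
$\frac{1}{m} = \frac{1}{205704}$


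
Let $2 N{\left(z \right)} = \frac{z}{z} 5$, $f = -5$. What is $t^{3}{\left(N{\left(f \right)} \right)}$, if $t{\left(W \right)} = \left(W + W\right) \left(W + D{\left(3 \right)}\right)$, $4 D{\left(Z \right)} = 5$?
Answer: $\frac{421875}{64} \approx 6591.8$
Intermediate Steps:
$D{\left(Z \right)} = \frac{5}{4}$ ($D{\left(Z \right)} = \frac{1}{4} \cdot 5 = \frac{5}{4}$)
$N{\left(z \right)} = \frac{5}{2}$ ($N{\left(z \right)} = \frac{\frac{z}{z} 5}{2} = \frac{1 \cdot 5}{2} = \frac{1}{2} \cdot 5 = \frac{5}{2}$)
$t{\left(W \right)} = 2 W \left(\frac{5}{4} + W\right)$ ($t{\left(W \right)} = \left(W + W\right) \left(W + \frac{5}{4}\right) = 2 W \left(\frac{5}{4} + W\right)$)
$t^{3}{\left(N{\left(f \right)} \right)} = \left(\frac{1}{2} \cdot \frac{5}{2} \left(5 + 4 \cdot \frac{5}{2}\right)\right)^{3} = \left(\frac{1}{2} \cdot \frac{5}{2} \left(5 + 10\right)\right)^{3} = \left(\frac{1}{2} \cdot \frac{5}{2} \cdot 15\right)^{3} = \left(\frac{75}{4}\right)^{3} = \frac{421875}{64}$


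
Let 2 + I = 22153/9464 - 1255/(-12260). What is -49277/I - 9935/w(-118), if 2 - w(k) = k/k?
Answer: -311417973249/2570791 ≈ -1.2114e+5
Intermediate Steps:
w(k) = 1 (w(k) = 2 - k/k = 2 - 1*1 = 2 - 1 = 1)
I = 2570791/5801432 (I = -2 + (22153/9464 - 1255/(-12260)) = -2 + (22153*(1/9464) - 1255*(-1/12260)) = -2 + (22153/9464 + 251/2452) = -2 + 14173655/5801432 = 2570791/5801432 ≈ 0.44313)
-49277/I - 9935/w(-118) = -49277/2570791/5801432 - 9935/1 = -49277*5801432/2570791 - 9935*1 = -285877164664/2570791 - 9935 = -311417973249/2570791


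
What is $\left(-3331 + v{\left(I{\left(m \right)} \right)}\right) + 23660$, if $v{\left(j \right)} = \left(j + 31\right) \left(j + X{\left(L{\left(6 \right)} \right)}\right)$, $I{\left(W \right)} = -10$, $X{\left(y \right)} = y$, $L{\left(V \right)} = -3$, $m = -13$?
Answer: $20056$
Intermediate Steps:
$v{\left(j \right)} = \left(-3 + j\right) \left(31 + j\right)$ ($v{\left(j \right)} = \left(j + 31\right) \left(j - 3\right) = \left(31 + j\right) \left(-3 + j\right) = \left(-3 + j\right) \left(31 + j\right)$)
$\left(-3331 + v{\left(I{\left(m \right)} \right)}\right) + 23660 = \left(-3331 + \left(-93 + \left(-10\right)^{2} + 28 \left(-10\right)\right)\right) + 23660 = \left(-3331 - 273\right) + 23660 = -3604 + 23660 = 20056$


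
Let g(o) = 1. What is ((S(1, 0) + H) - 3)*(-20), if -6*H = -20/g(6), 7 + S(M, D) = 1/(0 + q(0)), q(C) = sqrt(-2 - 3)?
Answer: 400/3 + 4*I*sqrt(5) ≈ 133.33 + 8.9443*I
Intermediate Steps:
q(C) = I*sqrt(5) (q(C) = sqrt(-5) = I*sqrt(5))
S(M, D) = -7 - I*sqrt(5)/5 (S(M, D) = -7 + 1/(0 + I*sqrt(5)) = -7 + 1/(I*sqrt(5)) = -7 - I*sqrt(5)/5)
H = 10/3 (H = -(-10)/(3*1) = -(-10)/3 = -1/6*(-20) = 10/3 ≈ 3.3333)
((S(1, 0) + H) - 3)*(-20) = (((-7 - I*sqrt(5)/5) + 10/3) - 3)*(-20) = ((-11/3 - I*sqrt(5)/5) - 3)*(-20) = (-20/3 - I*sqrt(5)/5)*(-20) = 400/3 + 4*I*sqrt(5)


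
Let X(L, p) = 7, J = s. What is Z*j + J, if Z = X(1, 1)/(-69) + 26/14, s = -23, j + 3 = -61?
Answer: -65381/483 ≈ -135.36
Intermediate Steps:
j = -64 (j = -3 - 61 = -64)
J = -23
Z = 848/483 (Z = 7/(-69) + 26/14 = 7*(-1/69) + 26*(1/14) = -7/69 + 13/7 = 848/483 ≈ 1.7557)
Z*j + J = (848/483)*(-64) - 23 = -54272/483 - 23 = -65381/483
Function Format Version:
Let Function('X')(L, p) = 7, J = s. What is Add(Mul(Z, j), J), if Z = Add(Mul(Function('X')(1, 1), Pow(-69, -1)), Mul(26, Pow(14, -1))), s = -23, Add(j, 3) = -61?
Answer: Rational(-65381, 483) ≈ -135.36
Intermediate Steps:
j = -64 (j = Add(-3, -61) = -64)
J = -23
Z = Rational(848, 483) (Z = Add(Mul(7, Pow(-69, -1)), Mul(26, Pow(14, -1))) = Add(Mul(7, Rational(-1, 69)), Mul(26, Rational(1, 14))) = Add(Rational(-7, 69), Rational(13, 7)) = Rational(848, 483) ≈ 1.7557)
Add(Mul(Z, j), J) = Add(Mul(Rational(848, 483), -64), -23) = Add(Rational(-54272, 483), -23) = Rational(-65381, 483)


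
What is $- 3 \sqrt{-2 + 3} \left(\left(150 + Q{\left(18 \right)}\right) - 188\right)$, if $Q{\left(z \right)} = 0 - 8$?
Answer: $138$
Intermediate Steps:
$Q{\left(z \right)} = -8$ ($Q{\left(z \right)} = 0 - 8 = -8$)
$- 3 \sqrt{-2 + 3} \left(\left(150 + Q{\left(18 \right)}\right) - 188\right) = - 3 \sqrt{-2 + 3} \left(\left(150 - 8\right) - 188\right) = - 3 \sqrt{1} \left(142 - 188\right) = \left(-3\right) 1 \left(-46\right) = \left(-3\right) \left(-46\right) = 138$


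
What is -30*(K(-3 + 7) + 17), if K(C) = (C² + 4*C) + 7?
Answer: -1680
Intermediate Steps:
K(C) = 7 + C² + 4*C
-30*(K(-3 + 7) + 17) = -30*((7 + (-3 + 7)² + 4*(-3 + 7)) + 17) = -30*((7 + 4² + 4*4) + 17) = -30*((7 + 16 + 16) + 17) = -30*(39 + 17) = -30*56 = -1680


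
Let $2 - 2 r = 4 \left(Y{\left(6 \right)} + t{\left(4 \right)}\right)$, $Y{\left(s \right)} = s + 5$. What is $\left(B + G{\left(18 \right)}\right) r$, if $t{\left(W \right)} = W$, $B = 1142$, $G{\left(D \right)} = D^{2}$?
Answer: $-42514$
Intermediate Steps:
$Y{\left(s \right)} = 5 + s$
$r = -29$ ($r = 1 - \frac{4 \left(\left(5 + 6\right) + 4\right)}{2} = 1 - \frac{4 \left(11 + 4\right)}{2} = 1 - \frac{4 \cdot 15}{2} = 1 - 30 = -29$)
$\left(B + G{\left(18 \right)}\right) r = \left(1142 + 18^{2}\right) \left(-29\right) = \left(1142 + 324\right) \left(-29\right) = 1466 \left(-29\right) = -42514$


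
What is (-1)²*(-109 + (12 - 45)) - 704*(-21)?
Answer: 14642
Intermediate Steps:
(-1)²*(-109 + (12 - 45)) - 704*(-21) = 1*(-109 - 33) - 1*(-14784) = 1*(-142) + 14784 = -142 + 14784 = 14642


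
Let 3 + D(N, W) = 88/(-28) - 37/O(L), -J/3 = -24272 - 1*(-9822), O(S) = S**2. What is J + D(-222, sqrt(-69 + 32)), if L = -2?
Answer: 1213369/28 ≈ 43335.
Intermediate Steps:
J = 43350 (J = -3*(-24272 - 1*(-9822)) = -3*(-24272 + 9822) = -3*(-14450) = 43350)
D(N, W) = -431/28 (D(N, W) = -3 + (88/(-28) - 37/((-2)**2)) = -3 + (88*(-1/28) - 37/4) = -3 + (-22/7 - 37*1/4) = -3 + (-22/7 - 37/4) = -3 - 347/28 = -431/28)
J + D(-222, sqrt(-69 + 32)) = 43350 - 431/28 = 1213369/28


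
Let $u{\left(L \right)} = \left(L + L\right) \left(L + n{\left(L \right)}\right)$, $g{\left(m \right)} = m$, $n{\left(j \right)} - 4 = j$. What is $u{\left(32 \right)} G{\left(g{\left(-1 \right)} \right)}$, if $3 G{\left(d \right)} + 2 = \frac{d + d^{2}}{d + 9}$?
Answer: $- \frac{8704}{3} \approx -2901.3$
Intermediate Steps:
$n{\left(j \right)} = 4 + j$
$G{\left(d \right)} = - \frac{2}{3} + \frac{d + d^{2}}{3 \left(9 + d\right)}$ ($G{\left(d \right)} = - \frac{2}{3} + \frac{\left(d + d^{2}\right) \frac{1}{d + 9}}{3} = - \frac{2}{3} + \frac{\left(d + d^{2}\right) \frac{1}{9 + d}}{3} = - \frac{2}{3} + \frac{\frac{1}{9 + d} \left(d + d^{2}\right)}{3} = - \frac{2}{3} + \frac{d + d^{2}}{3 \left(9 + d\right)}$)
$u{\left(L \right)} = 2 L \left(4 + 2 L\right)$ ($u{\left(L \right)} = \left(L + L\right) \left(L + \left(4 + L\right)\right) = 2 L \left(4 + 2 L\right)$)
$u{\left(32 \right)} G{\left(g{\left(-1 \right)} \right)} = 4 \cdot 32 \left(2 + 32\right) \frac{-18 + \left(-1\right)^{2} - -1}{3 \left(9 - 1\right)} = 4 \cdot 32 \cdot 34 \frac{-18 + 1 + 1}{3 \cdot 8} = 4352 \cdot \frac{1}{3} \cdot \frac{1}{8} \left(-16\right) = 4352 \left(- \frac{2}{3}\right) = - \frac{8704}{3}$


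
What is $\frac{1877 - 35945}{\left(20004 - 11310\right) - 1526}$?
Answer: $- \frac{8517}{1792} \approx -4.7528$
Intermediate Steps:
$\frac{1877 - 35945}{\left(20004 - 11310\right) - 1526} = - \frac{34068}{8694 - 1526} = - \frac{34068}{7168} = \left(-34068\right) \frac{1}{7168} = - \frac{8517}{1792}$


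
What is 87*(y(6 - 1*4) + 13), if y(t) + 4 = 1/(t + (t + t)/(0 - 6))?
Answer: 3393/4 ≈ 848.25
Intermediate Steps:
y(t) = -4 + 3/(2*t) (y(t) = -4 + 1/(t + (t + t)/(0 - 6)) = -4 + 1/(t + (2*t)/(-6)) = -4 + 1/(t + (2*t)*(-⅙)) = -4 + 1/(t - t/3) = -4 + 1/(2*t/3) = -4 + 3/(2*t))
87*(y(6 - 1*4) + 13) = 87*((-4 + 3/(2*(6 - 1*4))) + 13) = 87*((-4 + 3/(2*(6 - 4))) + 13) = 87*((-4 + (3/2)/2) + 13) = 87*((-4 + (3/2)*(½)) + 13) = 87*((-4 + ¾) + 13) = 87*(-13/4 + 13) = 87*(39/4) = 3393/4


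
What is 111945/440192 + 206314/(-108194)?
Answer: -39352997479/23813066624 ≈ -1.6526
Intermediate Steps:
111945/440192 + 206314/(-108194) = 111945*(1/440192) + 206314*(-1/108194) = 111945/440192 - 103157/54097 = -39352997479/23813066624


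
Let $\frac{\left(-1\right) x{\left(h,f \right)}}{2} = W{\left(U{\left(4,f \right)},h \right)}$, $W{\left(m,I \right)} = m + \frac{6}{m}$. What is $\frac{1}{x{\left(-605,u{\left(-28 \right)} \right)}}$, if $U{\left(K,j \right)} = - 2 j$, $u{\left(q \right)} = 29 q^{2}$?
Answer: $\frac{11368}{1033851395} \approx 1.0996 \cdot 10^{-5}$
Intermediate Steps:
$x{\left(h,f \right)} = 4 f + \frac{6}{f}$ ($x{\left(h,f \right)} = - 2 \left(- 2 f + \frac{6}{\left(-2\right) f}\right) = - 2 \left(- 2 f + 6 \left(- \frac{1}{2 f}\right)\right) = - 2 \left(- 2 f - \frac{3}{f}\right) = - 2 \left(- \frac{3}{f} - 2 f\right) = 4 f + \frac{6}{f}$)
$\frac{1}{x{\left(-605,u{\left(-28 \right)} \right)}} = \frac{1}{4 \cdot 29 \left(-28\right)^{2} + \frac{6}{29 \left(-28\right)^{2}}} = \frac{1}{4 \cdot 29 \cdot 784 + \frac{6}{29 \cdot 784}} = \frac{1}{4 \cdot 22736 + \frac{6}{22736}} = \frac{1}{90944 + 6 \cdot \frac{1}{22736}} = \frac{1}{90944 + \frac{3}{11368}} = \frac{1}{\frac{1033851395}{11368}} = \frac{11368}{1033851395}$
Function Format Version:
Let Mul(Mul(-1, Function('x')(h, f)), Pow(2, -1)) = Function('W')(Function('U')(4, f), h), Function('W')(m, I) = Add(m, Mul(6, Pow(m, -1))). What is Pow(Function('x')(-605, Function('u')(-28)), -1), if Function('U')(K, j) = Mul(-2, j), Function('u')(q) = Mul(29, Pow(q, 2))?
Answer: Rational(11368, 1033851395) ≈ 1.0996e-5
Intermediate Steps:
Function('x')(h, f) = Add(Mul(4, f), Mul(6, Pow(f, -1))) (Function('x')(h, f) = Mul(-2, Add(Mul(-2, f), Mul(6, Pow(Mul(-2, f), -1)))) = Mul(-2, Add(Mul(-2, f), Mul(6, Mul(Rational(-1, 2), Pow(f, -1))))) = Mul(-2, Add(Mul(-2, f), Mul(-3, Pow(f, -1)))) = Mul(-2, Add(Mul(-3, Pow(f, -1)), Mul(-2, f))) = Add(Mul(4, f), Mul(6, Pow(f, -1))))
Pow(Function('x')(-605, Function('u')(-28)), -1) = Pow(Add(Mul(4, Mul(29, Pow(-28, 2))), Mul(6, Pow(Mul(29, Pow(-28, 2)), -1))), -1) = Pow(Add(Mul(4, Mul(29, 784)), Mul(6, Pow(Mul(29, 784), -1))), -1) = Pow(Add(Mul(4, 22736), Mul(6, Pow(22736, -1))), -1) = Pow(Add(90944, Mul(6, Rational(1, 22736))), -1) = Pow(Add(90944, Rational(3, 11368)), -1) = Pow(Rational(1033851395, 11368), -1) = Rational(11368, 1033851395)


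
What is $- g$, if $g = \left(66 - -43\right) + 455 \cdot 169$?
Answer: $-77004$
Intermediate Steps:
$g = 77004$ ($g = \left(66 + 43\right) + 76895 = 109 + 76895 = 77004$)
$- g = \left(-1\right) 77004 = -77004$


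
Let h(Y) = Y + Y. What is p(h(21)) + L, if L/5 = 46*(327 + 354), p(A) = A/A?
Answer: 156631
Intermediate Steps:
h(Y) = 2*Y
p(A) = 1
L = 156630 (L = 5*(46*(327 + 354)) = 5*(46*681) = 5*31326 = 156630)
p(h(21)) + L = 1 + 156630 = 156631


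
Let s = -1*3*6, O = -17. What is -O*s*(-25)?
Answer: 7650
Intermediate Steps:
s = -18 (s = -3*6 = -18)
-O*s*(-25) = -(-17*(-18))*(-25) = -306*(-25) = -1*(-7650) = 7650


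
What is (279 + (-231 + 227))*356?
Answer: 97900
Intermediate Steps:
(279 + (-231 + 227))*356 = (279 - 4)*356 = 275*356 = 97900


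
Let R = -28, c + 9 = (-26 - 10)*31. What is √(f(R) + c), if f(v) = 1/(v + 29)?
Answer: 2*I*√281 ≈ 33.526*I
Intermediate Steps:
c = -1125 (c = -9 + (-26 - 10)*31 = -9 - 36*31 = -9 - 1116 = -1125)
f(v) = 1/(29 + v)
√(f(R) + c) = √(1/(29 - 28) - 1125) = √(1/1 - 1125) = √(1 - 1125) = √(-1124) = 2*I*√281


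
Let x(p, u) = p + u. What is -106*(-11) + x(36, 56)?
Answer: 1258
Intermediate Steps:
-106*(-11) + x(36, 56) = -106*(-11) + (36 + 56) = 1166 + 92 = 1258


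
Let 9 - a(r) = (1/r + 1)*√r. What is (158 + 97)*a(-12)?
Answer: 2295 - 935*I*√3/2 ≈ 2295.0 - 809.73*I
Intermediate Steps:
a(r) = 9 - √r*(1 + 1/r) (a(r) = 9 - (1/r + 1)*√r = 9 - (1 + 1/r)*√r = 9 - √r*(1 + 1/r))
(158 + 97)*a(-12) = (158 + 97)*(9 - √(-12) - 1/√(-12)) = 255*(9 - 2*I*√3 - (-1)*I*√3/6) = 255*(9 - 2*I*√3 + I*√3/6) = 255*(9 - 11*I*√3/6) = 2295 - 935*I*√3/2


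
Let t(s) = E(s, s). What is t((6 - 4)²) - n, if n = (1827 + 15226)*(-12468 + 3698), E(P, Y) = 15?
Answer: 149554825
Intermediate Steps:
t(s) = 15
n = -149554810 (n = 17053*(-8770) = -149554810)
t((6 - 4)²) - n = 15 - 1*(-149554810) = 15 + 149554810 = 149554825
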